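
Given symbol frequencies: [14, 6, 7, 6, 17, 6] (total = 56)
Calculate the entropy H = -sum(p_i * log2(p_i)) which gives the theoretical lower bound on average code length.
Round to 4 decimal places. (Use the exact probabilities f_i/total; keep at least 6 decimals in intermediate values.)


Per-symbol terms -p_i * log2(p_i) with p_i = f_i/56:
  p = 14/56 = 0.250000: log2(p) = -2.000000, -p*log2(p) = 0.500000
  p = 6/56 = 0.107143: log2(p) = -3.222392, -p*log2(p) = 0.345256
  p = 7/56 = 0.125000: log2(p) = -3.000000, -p*log2(p) = 0.375000
  p = 6/56 = 0.107143: log2(p) = -3.222392, -p*log2(p) = 0.345256
  p = 17/56 = 0.303571: log2(p) = -1.719892, -p*log2(p) = 0.522110
  p = 6/56 = 0.107143: log2(p) = -3.222392, -p*log2(p) = 0.345256
H = 0.500000 + 0.345256 + 0.375000 + 0.345256 + 0.522110 + 0.345256 = 2.432878

H = 2.4329 bits/symbol


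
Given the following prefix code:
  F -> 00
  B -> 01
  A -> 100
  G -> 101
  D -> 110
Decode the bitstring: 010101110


Decoding step by step:
Bits 01 -> B
Bits 01 -> B
Bits 01 -> B
Bits 110 -> D


Decoded message: BBBD


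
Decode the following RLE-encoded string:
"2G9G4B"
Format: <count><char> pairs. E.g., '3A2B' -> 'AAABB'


Expanding each <count><char> pair:
  2G -> 'GG'
  9G -> 'GGGGGGGGG'
  4B -> 'BBBB'

Decoded = GGGGGGGGGGGBBBB


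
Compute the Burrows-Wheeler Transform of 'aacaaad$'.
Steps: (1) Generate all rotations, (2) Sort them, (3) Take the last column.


Rotations (sorted):
  0: $aacaaad -> last char: d
  1: aaad$aac -> last char: c
  2: aacaaad$ -> last char: $
  3: aad$aaca -> last char: a
  4: acaaad$a -> last char: a
  5: ad$aacaa -> last char: a
  6: caaad$aa -> last char: a
  7: d$aacaaa -> last char: a


BWT = dc$aaaaa


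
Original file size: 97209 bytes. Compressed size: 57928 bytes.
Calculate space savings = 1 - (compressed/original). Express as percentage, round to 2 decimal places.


ratio = compressed/original = 57928/97209 = 0.595912
savings = 1 - ratio = 1 - 0.595912 = 0.404088
as a percentage: 0.404088 * 100 = 40.41%

Space savings = 1 - 57928/97209 = 40.41%


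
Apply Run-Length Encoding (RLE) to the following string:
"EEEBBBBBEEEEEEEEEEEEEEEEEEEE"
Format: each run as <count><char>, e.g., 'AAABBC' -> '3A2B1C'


Scanning runs left to right:
  i=0: run of 'E' x 3 -> '3E'
  i=3: run of 'B' x 5 -> '5B'
  i=8: run of 'E' x 20 -> '20E'

RLE = 3E5B20E


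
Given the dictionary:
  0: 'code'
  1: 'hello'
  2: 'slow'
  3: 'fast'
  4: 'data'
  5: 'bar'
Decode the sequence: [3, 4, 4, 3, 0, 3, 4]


Look up each index in the dictionary:
  3 -> 'fast'
  4 -> 'data'
  4 -> 'data'
  3 -> 'fast'
  0 -> 'code'
  3 -> 'fast'
  4 -> 'data'

Decoded: "fast data data fast code fast data"


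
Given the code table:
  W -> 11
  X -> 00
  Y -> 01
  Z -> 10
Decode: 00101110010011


Decoding:
00 -> X
10 -> Z
11 -> W
10 -> Z
01 -> Y
00 -> X
11 -> W


Result: XZWZYXW


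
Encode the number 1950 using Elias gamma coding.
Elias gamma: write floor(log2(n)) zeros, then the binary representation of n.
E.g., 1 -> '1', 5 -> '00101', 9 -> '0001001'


num_bits = floor(log2(1950)) + 1 = 11
leading_zeros = num_bits - 1 = 10
binary(1950) = 11110011110

Elias gamma(1950) = '0000000000' + '11110011110' = 000000000011110011110 (21 bits)


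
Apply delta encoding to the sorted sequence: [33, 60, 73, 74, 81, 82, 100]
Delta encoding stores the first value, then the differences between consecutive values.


First value: 33
Deltas:
  60 - 33 = 27
  73 - 60 = 13
  74 - 73 = 1
  81 - 74 = 7
  82 - 81 = 1
  100 - 82 = 18


Delta encoded: [33, 27, 13, 1, 7, 1, 18]


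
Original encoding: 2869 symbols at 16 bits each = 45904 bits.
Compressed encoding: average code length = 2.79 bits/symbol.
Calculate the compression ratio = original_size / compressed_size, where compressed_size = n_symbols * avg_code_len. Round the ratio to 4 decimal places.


original_size = n_symbols * orig_bits = 2869 * 16 = 45904 bits
compressed_size = n_symbols * avg_code_len = 2869 * 2.79 = 8004.51 bits
ratio = original_size / compressed_size = 45904 / 8004.51 = 5.7348

Compression ratio = 5.7348


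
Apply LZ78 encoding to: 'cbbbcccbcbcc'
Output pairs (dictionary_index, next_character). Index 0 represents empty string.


LZ78 encoding steps:
Dictionary: {0: ''}
Step 1: w='' (idx 0), next='c' -> output (0, 'c'), add 'c' as idx 1
Step 2: w='' (idx 0), next='b' -> output (0, 'b'), add 'b' as idx 2
Step 3: w='b' (idx 2), next='b' -> output (2, 'b'), add 'bb' as idx 3
Step 4: w='c' (idx 1), next='c' -> output (1, 'c'), add 'cc' as idx 4
Step 5: w='c' (idx 1), next='b' -> output (1, 'b'), add 'cb' as idx 5
Step 6: w='cb' (idx 5), next='c' -> output (5, 'c'), add 'cbc' as idx 6
Step 7: w='c' (idx 1), end of input -> output (1, '')


Encoded: [(0, 'c'), (0, 'b'), (2, 'b'), (1, 'c'), (1, 'b'), (5, 'c'), (1, '')]


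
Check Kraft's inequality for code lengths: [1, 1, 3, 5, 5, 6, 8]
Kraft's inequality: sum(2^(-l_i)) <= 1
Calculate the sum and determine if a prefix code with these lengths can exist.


Sum = 2^(-1) + 2^(-1) + 2^(-3) + 2^(-5) + 2^(-5) + 2^(-6) + 2^(-8)
    = 0.5 + 0.5 + 0.125 + 0.03125 + 0.03125 + 0.015625 + 0.00390625
    = 309/256 = 1.20703125
Since 1.20703125 > 1, Kraft's inequality is NOT satisfied.
A prefix code with these lengths CANNOT exist.

Kraft sum = 1.20703125. Not satisfied.


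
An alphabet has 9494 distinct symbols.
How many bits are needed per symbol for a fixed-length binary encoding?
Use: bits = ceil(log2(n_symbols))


log2(9494) = 13.2128
Bracket: 2^13 = 8192 < 9494 <= 2^14 = 16384
So ceil(log2(9494)) = 14

bits = ceil(log2(9494)) = ceil(13.2128) = 14 bits


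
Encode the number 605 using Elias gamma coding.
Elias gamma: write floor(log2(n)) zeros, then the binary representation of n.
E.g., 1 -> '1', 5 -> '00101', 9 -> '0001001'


num_bits = floor(log2(605)) + 1 = 10
leading_zeros = num_bits - 1 = 9
binary(605) = 1001011101

Elias gamma(605) = '000000000' + '1001011101' = 0000000001001011101 (19 bits)


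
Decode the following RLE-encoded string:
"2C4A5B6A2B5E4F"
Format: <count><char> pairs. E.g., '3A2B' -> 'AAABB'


Expanding each <count><char> pair:
  2C -> 'CC'
  4A -> 'AAAA'
  5B -> 'BBBBB'
  6A -> 'AAAAAA'
  2B -> 'BB'
  5E -> 'EEEEE'
  4F -> 'FFFF'

Decoded = CCAAAABBBBBAAAAAABBEEEEEFFFF


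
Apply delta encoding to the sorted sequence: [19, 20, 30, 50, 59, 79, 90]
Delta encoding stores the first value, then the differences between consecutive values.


First value: 19
Deltas:
  20 - 19 = 1
  30 - 20 = 10
  50 - 30 = 20
  59 - 50 = 9
  79 - 59 = 20
  90 - 79 = 11


Delta encoded: [19, 1, 10, 20, 9, 20, 11]


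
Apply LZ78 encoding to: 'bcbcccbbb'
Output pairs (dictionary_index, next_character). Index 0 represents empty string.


LZ78 encoding steps:
Dictionary: {0: ''}
Step 1: w='' (idx 0), next='b' -> output (0, 'b'), add 'b' as idx 1
Step 2: w='' (idx 0), next='c' -> output (0, 'c'), add 'c' as idx 2
Step 3: w='b' (idx 1), next='c' -> output (1, 'c'), add 'bc' as idx 3
Step 4: w='c' (idx 2), next='c' -> output (2, 'c'), add 'cc' as idx 4
Step 5: w='b' (idx 1), next='b' -> output (1, 'b'), add 'bb' as idx 5
Step 6: w='b' (idx 1), end of input -> output (1, '')


Encoded: [(0, 'b'), (0, 'c'), (1, 'c'), (2, 'c'), (1, 'b'), (1, '')]


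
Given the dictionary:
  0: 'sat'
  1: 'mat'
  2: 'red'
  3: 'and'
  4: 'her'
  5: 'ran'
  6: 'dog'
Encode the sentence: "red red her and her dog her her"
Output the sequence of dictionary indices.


Look up each word in the dictionary:
  'red' -> 2
  'red' -> 2
  'her' -> 4
  'and' -> 3
  'her' -> 4
  'dog' -> 6
  'her' -> 4
  'her' -> 4

Encoded: [2, 2, 4, 3, 4, 6, 4, 4]


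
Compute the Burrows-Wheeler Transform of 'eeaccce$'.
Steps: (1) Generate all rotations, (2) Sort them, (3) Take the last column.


Rotations (sorted):
  0: $eeaccce -> last char: e
  1: accce$ee -> last char: e
  2: ccce$eea -> last char: a
  3: cce$eeac -> last char: c
  4: ce$eeacc -> last char: c
  5: e$eeaccc -> last char: c
  6: eaccce$e -> last char: e
  7: eeaccce$ -> last char: $


BWT = eeaccce$


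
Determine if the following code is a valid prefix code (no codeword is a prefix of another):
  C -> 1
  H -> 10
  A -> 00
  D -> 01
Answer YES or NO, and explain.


Checking each pair (does one codeword prefix another?):
  C='1' vs H='10': prefix -- VIOLATION

NO -- this is NOT a valid prefix code. C (1) is a prefix of H (10).


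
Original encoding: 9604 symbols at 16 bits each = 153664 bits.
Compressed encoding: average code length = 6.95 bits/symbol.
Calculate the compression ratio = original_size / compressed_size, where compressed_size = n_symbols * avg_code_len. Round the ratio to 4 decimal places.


original_size = n_symbols * orig_bits = 9604 * 16 = 153664 bits
compressed_size = n_symbols * avg_code_len = 9604 * 6.95 = 66747.8 bits
ratio = original_size / compressed_size = 153664 / 66747.8 = 2.3022

Compression ratio = 2.3022


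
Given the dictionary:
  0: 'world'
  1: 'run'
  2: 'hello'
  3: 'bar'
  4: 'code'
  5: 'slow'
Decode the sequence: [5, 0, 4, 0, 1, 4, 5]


Look up each index in the dictionary:
  5 -> 'slow'
  0 -> 'world'
  4 -> 'code'
  0 -> 'world'
  1 -> 'run'
  4 -> 'code'
  5 -> 'slow'

Decoded: "slow world code world run code slow"


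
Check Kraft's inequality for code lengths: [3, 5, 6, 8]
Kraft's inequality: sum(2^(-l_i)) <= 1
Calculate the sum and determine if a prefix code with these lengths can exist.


Sum = 2^(-3) + 2^(-5) + 2^(-6) + 2^(-8)
    = 0.125 + 0.03125 + 0.015625 + 0.00390625
    = 45/256 = 0.17578125
Since 0.17578125 <= 1, Kraft's inequality IS satisfied.
A prefix code with these lengths CAN exist.

Kraft sum = 0.17578125. Satisfied.


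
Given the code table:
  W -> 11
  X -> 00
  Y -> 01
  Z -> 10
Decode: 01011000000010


Decoding:
01 -> Y
01 -> Y
10 -> Z
00 -> X
00 -> X
00 -> X
10 -> Z


Result: YYZXXXZ


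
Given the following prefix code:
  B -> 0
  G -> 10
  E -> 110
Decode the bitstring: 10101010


Decoding step by step:
Bits 10 -> G
Bits 10 -> G
Bits 10 -> G
Bits 10 -> G


Decoded message: GGGG


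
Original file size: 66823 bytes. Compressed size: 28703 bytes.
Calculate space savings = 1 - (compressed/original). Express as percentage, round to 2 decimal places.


ratio = compressed/original = 28703/66823 = 0.429538
savings = 1 - ratio = 1 - 0.429538 = 0.570462
as a percentage: 0.570462 * 100 = 57.05%

Space savings = 1 - 28703/66823 = 57.05%


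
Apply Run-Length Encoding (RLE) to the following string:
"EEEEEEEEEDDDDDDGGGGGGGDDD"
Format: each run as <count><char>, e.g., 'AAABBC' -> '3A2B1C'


Scanning runs left to right:
  i=0: run of 'E' x 9 -> '9E'
  i=9: run of 'D' x 6 -> '6D'
  i=15: run of 'G' x 7 -> '7G'
  i=22: run of 'D' x 3 -> '3D'

RLE = 9E6D7G3D


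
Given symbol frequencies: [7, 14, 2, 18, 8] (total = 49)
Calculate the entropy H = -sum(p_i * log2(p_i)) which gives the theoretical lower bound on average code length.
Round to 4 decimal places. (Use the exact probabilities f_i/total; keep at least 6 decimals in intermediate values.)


Per-symbol terms -p_i * log2(p_i) with p_i = f_i/49:
  p = 7/49 = 0.142857: log2(p) = -2.807355, -p*log2(p) = 0.401051
  p = 14/49 = 0.285714: log2(p) = -1.807355, -p*log2(p) = 0.516387
  p = 2/49 = 0.040816: log2(p) = -4.614710, -p*log2(p) = 0.188356
  p = 18/49 = 0.367347: log2(p) = -1.444785, -p*log2(p) = 0.530737
  p = 8/49 = 0.163265: log2(p) = -2.614710, -p*log2(p) = 0.426891
H = 0.401051 + 0.516387 + 0.188356 + 0.530737 + 0.426891 = 2.063422

H = 2.0634 bits/symbol


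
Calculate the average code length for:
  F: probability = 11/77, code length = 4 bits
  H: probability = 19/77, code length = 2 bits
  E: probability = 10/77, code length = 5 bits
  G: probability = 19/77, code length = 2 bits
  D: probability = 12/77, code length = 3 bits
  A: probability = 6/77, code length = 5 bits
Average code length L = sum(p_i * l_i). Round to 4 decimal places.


Weighted contributions p_i * l_i:
  F: (11/77) * 4 = 44/77
  H: (19/77) * 2 = 38/77
  E: (10/77) * 5 = 50/77
  G: (19/77) * 2 = 38/77
  D: (12/77) * 3 = 36/77
  A: (6/77) * 5 = 30/77
Sum = (44 + 38 + 50 + 38 + 36 + 30)/77 = 236/77

L = 236/77 = 3.0649 bits/symbol


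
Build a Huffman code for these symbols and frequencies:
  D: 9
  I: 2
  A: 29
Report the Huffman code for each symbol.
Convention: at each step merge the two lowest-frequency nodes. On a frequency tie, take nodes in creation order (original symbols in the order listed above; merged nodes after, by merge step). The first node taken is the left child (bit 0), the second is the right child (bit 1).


Huffman tree construction:
Step 1: Merge I(2) + D(9) = 11
Step 2: Merge (I+D)(11) + A(29) = 40
Read each symbol's code off the tree from the root (left child = 0, right child = 1).

Codes:
  D: 01 (length 2)
  I: 00 (length 2)
  A: 1 (length 1)
Average code length: 51/40 = 1.2750 bits/symbol


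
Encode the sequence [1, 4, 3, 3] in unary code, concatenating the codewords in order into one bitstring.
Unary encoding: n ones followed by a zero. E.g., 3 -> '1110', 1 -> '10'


Encode each number as n ones followed by a terminating 0:
  1 -> 10 (2 bits)
  4 -> 11110 (5 bits)
  3 -> 1110 (4 bits)
  3 -> 1110 (4 bits)
Total length = 2 + 5 + 4 + 4 = 15 bits.

Unary([1, 4, 3, 3]) = 101111011101110 (15 bits)


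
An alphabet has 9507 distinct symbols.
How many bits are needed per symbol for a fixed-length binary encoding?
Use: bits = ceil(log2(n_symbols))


log2(9507) = 13.2148
Bracket: 2^13 = 8192 < 9507 <= 2^14 = 16384
So ceil(log2(9507)) = 14

bits = ceil(log2(9507)) = ceil(13.2148) = 14 bits


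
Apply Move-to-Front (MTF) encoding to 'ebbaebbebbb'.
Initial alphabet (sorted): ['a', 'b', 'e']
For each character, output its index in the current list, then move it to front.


MTF encoding:
'e': index 2 in ['a', 'b', 'e'] -> ['e', 'a', 'b']
'b': index 2 in ['e', 'a', 'b'] -> ['b', 'e', 'a']
'b': index 0 in ['b', 'e', 'a'] -> ['b', 'e', 'a']
'a': index 2 in ['b', 'e', 'a'] -> ['a', 'b', 'e']
'e': index 2 in ['a', 'b', 'e'] -> ['e', 'a', 'b']
'b': index 2 in ['e', 'a', 'b'] -> ['b', 'e', 'a']
'b': index 0 in ['b', 'e', 'a'] -> ['b', 'e', 'a']
'e': index 1 in ['b', 'e', 'a'] -> ['e', 'b', 'a']
'b': index 1 in ['e', 'b', 'a'] -> ['b', 'e', 'a']
'b': index 0 in ['b', 'e', 'a'] -> ['b', 'e', 'a']
'b': index 0 in ['b', 'e', 'a'] -> ['b', 'e', 'a']


Output: [2, 2, 0, 2, 2, 2, 0, 1, 1, 0, 0]


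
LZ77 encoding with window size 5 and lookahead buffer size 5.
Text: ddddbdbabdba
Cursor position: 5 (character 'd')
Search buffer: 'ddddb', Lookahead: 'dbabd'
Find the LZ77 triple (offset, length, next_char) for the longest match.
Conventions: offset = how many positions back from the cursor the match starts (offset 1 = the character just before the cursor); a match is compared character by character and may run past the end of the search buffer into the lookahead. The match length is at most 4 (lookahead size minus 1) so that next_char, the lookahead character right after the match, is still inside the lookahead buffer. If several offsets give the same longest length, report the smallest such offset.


Try each offset into the search buffer:
  offset=1 (pos 4, char 'b'): match length 0
  offset=2 (pos 3, char 'd'): match length 2
  offset=3 (pos 2, char 'd'): match length 1
  offset=4 (pos 1, char 'd'): match length 1
  offset=5 (pos 0, char 'd'): match length 1
Longest match has length 2 at offset 2.
next_char = character at position 5 + 2 = 7 -> 'a'

Best match: offset=2, length=2 (matching 'db' starting at position 3)
LZ77 triple: (2, 2, 'a')


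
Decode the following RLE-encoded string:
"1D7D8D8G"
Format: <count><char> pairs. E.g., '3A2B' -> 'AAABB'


Expanding each <count><char> pair:
  1D -> 'D'
  7D -> 'DDDDDDD'
  8D -> 'DDDDDDDD'
  8G -> 'GGGGGGGG'

Decoded = DDDDDDDDDDDDDDDDGGGGGGGG


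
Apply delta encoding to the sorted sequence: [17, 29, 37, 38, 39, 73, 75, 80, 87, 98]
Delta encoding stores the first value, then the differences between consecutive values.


First value: 17
Deltas:
  29 - 17 = 12
  37 - 29 = 8
  38 - 37 = 1
  39 - 38 = 1
  73 - 39 = 34
  75 - 73 = 2
  80 - 75 = 5
  87 - 80 = 7
  98 - 87 = 11


Delta encoded: [17, 12, 8, 1, 1, 34, 2, 5, 7, 11]


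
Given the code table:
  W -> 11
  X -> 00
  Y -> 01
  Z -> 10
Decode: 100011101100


Decoding:
10 -> Z
00 -> X
11 -> W
10 -> Z
11 -> W
00 -> X


Result: ZXWZWX


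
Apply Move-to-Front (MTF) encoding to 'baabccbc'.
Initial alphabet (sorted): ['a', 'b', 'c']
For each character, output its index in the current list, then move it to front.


MTF encoding:
'b': index 1 in ['a', 'b', 'c'] -> ['b', 'a', 'c']
'a': index 1 in ['b', 'a', 'c'] -> ['a', 'b', 'c']
'a': index 0 in ['a', 'b', 'c'] -> ['a', 'b', 'c']
'b': index 1 in ['a', 'b', 'c'] -> ['b', 'a', 'c']
'c': index 2 in ['b', 'a', 'c'] -> ['c', 'b', 'a']
'c': index 0 in ['c', 'b', 'a'] -> ['c', 'b', 'a']
'b': index 1 in ['c', 'b', 'a'] -> ['b', 'c', 'a']
'c': index 1 in ['b', 'c', 'a'] -> ['c', 'b', 'a']


Output: [1, 1, 0, 1, 2, 0, 1, 1]


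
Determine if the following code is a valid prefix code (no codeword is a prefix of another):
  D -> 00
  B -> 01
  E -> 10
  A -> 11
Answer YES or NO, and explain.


Checking each pair (does one codeword prefix another?):
  D='00' vs B='01': no prefix
  D='00' vs E='10': no prefix
  D='00' vs A='11': no prefix
  B='01' vs D='00': no prefix
  B='01' vs E='10': no prefix
  B='01' vs A='11': no prefix
  E='10' vs D='00': no prefix
  E='10' vs B='01': no prefix
  E='10' vs A='11': no prefix
  A='11' vs D='00': no prefix
  A='11' vs B='01': no prefix
  A='11' vs E='10': no prefix
No violation found over all pairs.

YES -- this is a valid prefix code. No codeword is a prefix of any other codeword.


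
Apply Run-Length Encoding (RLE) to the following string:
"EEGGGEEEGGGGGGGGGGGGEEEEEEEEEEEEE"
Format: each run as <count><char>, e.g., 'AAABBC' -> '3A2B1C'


Scanning runs left to right:
  i=0: run of 'E' x 2 -> '2E'
  i=2: run of 'G' x 3 -> '3G'
  i=5: run of 'E' x 3 -> '3E'
  i=8: run of 'G' x 12 -> '12G'
  i=20: run of 'E' x 13 -> '13E'

RLE = 2E3G3E12G13E


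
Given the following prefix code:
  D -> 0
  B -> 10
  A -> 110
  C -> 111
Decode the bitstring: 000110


Decoding step by step:
Bits 0 -> D
Bits 0 -> D
Bits 0 -> D
Bits 110 -> A


Decoded message: DDDA


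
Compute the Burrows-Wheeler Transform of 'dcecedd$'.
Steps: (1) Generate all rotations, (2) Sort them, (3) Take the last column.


Rotations (sorted):
  0: $dcecedd -> last char: d
  1: cecedd$d -> last char: d
  2: cedd$dce -> last char: e
  3: d$dceced -> last char: d
  4: dcecedd$ -> last char: $
  5: dd$dcece -> last char: e
  6: ecedd$dc -> last char: c
  7: edd$dcec -> last char: c


BWT = dded$ecc


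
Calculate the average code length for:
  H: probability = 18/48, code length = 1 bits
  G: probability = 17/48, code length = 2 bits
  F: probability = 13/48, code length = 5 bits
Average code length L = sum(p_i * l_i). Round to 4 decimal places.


Weighted contributions p_i * l_i:
  H: (18/48) * 1 = 18/48
  G: (17/48) * 2 = 34/48
  F: (13/48) * 5 = 65/48
Sum = (18 + 34 + 65)/48 = 117/48

L = 117/48 = 2.4375 bits/symbol


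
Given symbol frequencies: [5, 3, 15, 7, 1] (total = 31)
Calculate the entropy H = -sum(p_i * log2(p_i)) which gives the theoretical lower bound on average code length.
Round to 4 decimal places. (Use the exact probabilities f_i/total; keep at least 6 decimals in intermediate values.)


Per-symbol terms -p_i * log2(p_i) with p_i = f_i/31:
  p = 5/31 = 0.161290: log2(p) = -2.632268, -p*log2(p) = 0.424559
  p = 3/31 = 0.096774: log2(p) = -3.369234, -p*log2(p) = 0.326055
  p = 15/31 = 0.483871: log2(p) = -1.047306, -p*log2(p) = 0.506761
  p = 7/31 = 0.225806: log2(p) = -2.146841, -p*log2(p) = 0.484771
  p = 1/31 = 0.032258: log2(p) = -4.954196, -p*log2(p) = 0.159813
H = 0.424559 + 0.326055 + 0.506761 + 0.484771 + 0.159813 = 1.901959

H = 1.902 bits/symbol


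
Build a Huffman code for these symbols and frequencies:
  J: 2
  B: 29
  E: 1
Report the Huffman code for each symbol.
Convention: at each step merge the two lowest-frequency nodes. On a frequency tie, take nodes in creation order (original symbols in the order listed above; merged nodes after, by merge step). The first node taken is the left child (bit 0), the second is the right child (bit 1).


Huffman tree construction:
Step 1: Merge E(1) + J(2) = 3
Step 2: Merge (E+J)(3) + B(29) = 32
Read each symbol's code off the tree from the root (left child = 0, right child = 1).

Codes:
  J: 01 (length 2)
  B: 1 (length 1)
  E: 00 (length 2)
Average code length: 35/32 = 1.0938 bits/symbol


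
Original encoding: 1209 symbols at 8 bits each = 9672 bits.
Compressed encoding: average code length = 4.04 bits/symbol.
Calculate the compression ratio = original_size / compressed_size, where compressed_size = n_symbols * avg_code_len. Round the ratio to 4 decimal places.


original_size = n_symbols * orig_bits = 1209 * 8 = 9672 bits
compressed_size = n_symbols * avg_code_len = 1209 * 4.04 = 4884.36 bits
ratio = original_size / compressed_size = 9672 / 4884.36 = 1.9802

Compression ratio = 1.9802


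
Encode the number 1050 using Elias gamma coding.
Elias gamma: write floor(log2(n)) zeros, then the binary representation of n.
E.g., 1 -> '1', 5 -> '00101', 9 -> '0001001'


num_bits = floor(log2(1050)) + 1 = 11
leading_zeros = num_bits - 1 = 10
binary(1050) = 10000011010

Elias gamma(1050) = '0000000000' + '10000011010' = 000000000010000011010 (21 bits)


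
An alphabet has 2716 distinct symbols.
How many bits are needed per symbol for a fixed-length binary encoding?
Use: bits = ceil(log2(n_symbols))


log2(2716) = 11.4073
Bracket: 2^11 = 2048 < 2716 <= 2^12 = 4096
So ceil(log2(2716)) = 12

bits = ceil(log2(2716)) = ceil(11.4073) = 12 bits


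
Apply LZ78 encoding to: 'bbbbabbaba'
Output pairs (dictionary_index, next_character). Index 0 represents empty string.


LZ78 encoding steps:
Dictionary: {0: ''}
Step 1: w='' (idx 0), next='b' -> output (0, 'b'), add 'b' as idx 1
Step 2: w='b' (idx 1), next='b' -> output (1, 'b'), add 'bb' as idx 2
Step 3: w='b' (idx 1), next='a' -> output (1, 'a'), add 'ba' as idx 3
Step 4: w='bb' (idx 2), next='a' -> output (2, 'a'), add 'bba' as idx 4
Step 5: w='ba' (idx 3), end of input -> output (3, '')


Encoded: [(0, 'b'), (1, 'b'), (1, 'a'), (2, 'a'), (3, '')]


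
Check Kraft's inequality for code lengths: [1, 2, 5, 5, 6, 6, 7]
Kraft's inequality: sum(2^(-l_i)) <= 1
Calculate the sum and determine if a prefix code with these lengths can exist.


Sum = 2^(-1) + 2^(-2) + 2^(-5) + 2^(-5) + 2^(-6) + 2^(-6) + 2^(-7)
    = 0.5 + 0.25 + 0.03125 + 0.03125 + 0.015625 + 0.015625 + 0.0078125
    = 109/128 = 0.8515625
Since 0.8515625 <= 1, Kraft's inequality IS satisfied.
A prefix code with these lengths CAN exist.

Kraft sum = 0.8515625. Satisfied.


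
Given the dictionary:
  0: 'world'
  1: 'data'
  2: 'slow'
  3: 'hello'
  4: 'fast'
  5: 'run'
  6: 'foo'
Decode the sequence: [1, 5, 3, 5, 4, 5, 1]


Look up each index in the dictionary:
  1 -> 'data'
  5 -> 'run'
  3 -> 'hello'
  5 -> 'run'
  4 -> 'fast'
  5 -> 'run'
  1 -> 'data'

Decoded: "data run hello run fast run data"


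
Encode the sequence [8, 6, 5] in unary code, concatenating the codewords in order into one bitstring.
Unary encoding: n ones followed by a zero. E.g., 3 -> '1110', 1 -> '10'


Encode each number as n ones followed by a terminating 0:
  8 -> 111111110 (9 bits)
  6 -> 1111110 (7 bits)
  5 -> 111110 (6 bits)
Total length = 9 + 7 + 6 = 22 bits.

Unary([8, 6, 5]) = 1111111101111110111110 (22 bits)


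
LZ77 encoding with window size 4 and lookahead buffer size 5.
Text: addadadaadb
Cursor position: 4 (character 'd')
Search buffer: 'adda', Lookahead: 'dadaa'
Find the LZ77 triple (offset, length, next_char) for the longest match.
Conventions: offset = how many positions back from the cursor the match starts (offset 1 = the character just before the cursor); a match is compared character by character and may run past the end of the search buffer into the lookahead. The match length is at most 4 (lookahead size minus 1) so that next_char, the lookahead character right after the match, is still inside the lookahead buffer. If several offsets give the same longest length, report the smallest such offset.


Try each offset into the search buffer:
  offset=1 (pos 3, char 'a'): match length 0
  offset=2 (pos 2, char 'd'): match length 4
  offset=3 (pos 1, char 'd'): match length 1
  offset=4 (pos 0, char 'a'): match length 0
Longest match has length 4 at offset 2.
next_char = character at position 4 + 4 = 8 -> 'a'

Best match: offset=2, length=4 (matching 'dada' starting at position 2)
LZ77 triple: (2, 4, 'a')


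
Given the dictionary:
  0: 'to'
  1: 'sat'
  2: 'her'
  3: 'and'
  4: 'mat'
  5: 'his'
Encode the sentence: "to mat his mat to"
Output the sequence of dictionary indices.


Look up each word in the dictionary:
  'to' -> 0
  'mat' -> 4
  'his' -> 5
  'mat' -> 4
  'to' -> 0

Encoded: [0, 4, 5, 4, 0]


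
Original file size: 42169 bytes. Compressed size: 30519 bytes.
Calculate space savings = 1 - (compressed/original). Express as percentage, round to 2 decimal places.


ratio = compressed/original = 30519/42169 = 0.723731
savings = 1 - ratio = 1 - 0.723731 = 0.276269
as a percentage: 0.276269 * 100 = 27.63%

Space savings = 1 - 30519/42169 = 27.63%


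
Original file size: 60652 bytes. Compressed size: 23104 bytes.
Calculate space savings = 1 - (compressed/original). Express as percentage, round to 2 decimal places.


ratio = compressed/original = 23104/60652 = 0.380927
savings = 1 - ratio = 1 - 0.380927 = 0.619073
as a percentage: 0.619073 * 100 = 61.91%

Space savings = 1 - 23104/60652 = 61.91%


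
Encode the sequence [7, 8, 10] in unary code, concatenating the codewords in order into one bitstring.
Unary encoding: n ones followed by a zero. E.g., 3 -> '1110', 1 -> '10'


Encode each number as n ones followed by a terminating 0:
  7 -> 11111110 (8 bits)
  8 -> 111111110 (9 bits)
  10 -> 11111111110 (11 bits)
Total length = 8 + 9 + 11 = 28 bits.

Unary([7, 8, 10]) = 1111111011111111011111111110 (28 bits)


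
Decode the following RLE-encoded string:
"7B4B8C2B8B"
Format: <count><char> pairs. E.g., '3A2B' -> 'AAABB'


Expanding each <count><char> pair:
  7B -> 'BBBBBBB'
  4B -> 'BBBB'
  8C -> 'CCCCCCCC'
  2B -> 'BB'
  8B -> 'BBBBBBBB'

Decoded = BBBBBBBBBBBCCCCCCCCBBBBBBBBBB


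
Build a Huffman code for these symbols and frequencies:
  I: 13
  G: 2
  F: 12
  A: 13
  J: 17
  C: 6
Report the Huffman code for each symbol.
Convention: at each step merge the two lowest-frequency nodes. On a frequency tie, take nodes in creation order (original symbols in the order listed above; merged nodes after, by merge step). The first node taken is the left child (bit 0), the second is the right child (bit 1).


Huffman tree construction:
Step 1: Merge G(2) + C(6) = 8
Step 2: Merge (G+C)(8) + F(12) = 20
Step 3: Merge I(13) + A(13) = 26
Step 4: Merge J(17) + ((G+C)+F)(20) = 37
Step 5: Merge (I+A)(26) + (J+((G+C)+F))(37) = 63
Read each symbol's code off the tree from the root (left child = 0, right child = 1).

Codes:
  I: 00 (length 2)
  G: 1100 (length 4)
  F: 111 (length 3)
  A: 01 (length 2)
  J: 10 (length 2)
  C: 1101 (length 4)
Average code length: 154/63 = 2.4444 bits/symbol


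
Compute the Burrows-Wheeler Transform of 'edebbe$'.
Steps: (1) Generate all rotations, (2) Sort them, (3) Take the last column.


Rotations (sorted):
  0: $edebbe -> last char: e
  1: bbe$ede -> last char: e
  2: be$edeb -> last char: b
  3: debbe$e -> last char: e
  4: e$edebb -> last char: b
  5: ebbe$ed -> last char: d
  6: edebbe$ -> last char: $


BWT = eebebd$


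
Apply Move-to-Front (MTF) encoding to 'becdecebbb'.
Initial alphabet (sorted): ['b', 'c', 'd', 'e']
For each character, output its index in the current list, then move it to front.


MTF encoding:
'b': index 0 in ['b', 'c', 'd', 'e'] -> ['b', 'c', 'd', 'e']
'e': index 3 in ['b', 'c', 'd', 'e'] -> ['e', 'b', 'c', 'd']
'c': index 2 in ['e', 'b', 'c', 'd'] -> ['c', 'e', 'b', 'd']
'd': index 3 in ['c', 'e', 'b', 'd'] -> ['d', 'c', 'e', 'b']
'e': index 2 in ['d', 'c', 'e', 'b'] -> ['e', 'd', 'c', 'b']
'c': index 2 in ['e', 'd', 'c', 'b'] -> ['c', 'e', 'd', 'b']
'e': index 1 in ['c', 'e', 'd', 'b'] -> ['e', 'c', 'd', 'b']
'b': index 3 in ['e', 'c', 'd', 'b'] -> ['b', 'e', 'c', 'd']
'b': index 0 in ['b', 'e', 'c', 'd'] -> ['b', 'e', 'c', 'd']
'b': index 0 in ['b', 'e', 'c', 'd'] -> ['b', 'e', 'c', 'd']


Output: [0, 3, 2, 3, 2, 2, 1, 3, 0, 0]


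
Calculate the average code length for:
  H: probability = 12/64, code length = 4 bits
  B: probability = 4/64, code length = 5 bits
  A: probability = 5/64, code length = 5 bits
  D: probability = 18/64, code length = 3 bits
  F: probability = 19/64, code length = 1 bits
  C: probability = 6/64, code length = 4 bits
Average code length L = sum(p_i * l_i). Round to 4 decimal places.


Weighted contributions p_i * l_i:
  H: (12/64) * 4 = 48/64
  B: (4/64) * 5 = 20/64
  A: (5/64) * 5 = 25/64
  D: (18/64) * 3 = 54/64
  F: (19/64) * 1 = 19/64
  C: (6/64) * 4 = 24/64
Sum = (48 + 20 + 25 + 54 + 19 + 24)/64 = 190/64

L = 190/64 = 2.9688 bits/symbol


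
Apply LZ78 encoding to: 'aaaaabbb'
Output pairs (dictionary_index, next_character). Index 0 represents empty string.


LZ78 encoding steps:
Dictionary: {0: ''}
Step 1: w='' (idx 0), next='a' -> output (0, 'a'), add 'a' as idx 1
Step 2: w='a' (idx 1), next='a' -> output (1, 'a'), add 'aa' as idx 2
Step 3: w='aa' (idx 2), next='b' -> output (2, 'b'), add 'aab' as idx 3
Step 4: w='' (idx 0), next='b' -> output (0, 'b'), add 'b' as idx 4
Step 5: w='b' (idx 4), end of input -> output (4, '')


Encoded: [(0, 'a'), (1, 'a'), (2, 'b'), (0, 'b'), (4, '')]


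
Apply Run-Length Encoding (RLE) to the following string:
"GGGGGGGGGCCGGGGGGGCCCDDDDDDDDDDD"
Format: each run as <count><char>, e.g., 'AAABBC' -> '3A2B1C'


Scanning runs left to right:
  i=0: run of 'G' x 9 -> '9G'
  i=9: run of 'C' x 2 -> '2C'
  i=11: run of 'G' x 7 -> '7G'
  i=18: run of 'C' x 3 -> '3C'
  i=21: run of 'D' x 11 -> '11D'

RLE = 9G2C7G3C11D


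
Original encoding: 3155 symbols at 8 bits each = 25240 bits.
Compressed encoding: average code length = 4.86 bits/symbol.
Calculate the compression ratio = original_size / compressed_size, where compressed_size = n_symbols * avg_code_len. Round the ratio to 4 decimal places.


original_size = n_symbols * orig_bits = 3155 * 8 = 25240 bits
compressed_size = n_symbols * avg_code_len = 3155 * 4.86 = 15333.3 bits
ratio = original_size / compressed_size = 25240 / 15333.3 = 1.6461

Compression ratio = 1.6461


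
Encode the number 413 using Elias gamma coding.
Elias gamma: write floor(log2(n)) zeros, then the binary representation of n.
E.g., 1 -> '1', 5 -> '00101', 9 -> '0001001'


num_bits = floor(log2(413)) + 1 = 9
leading_zeros = num_bits - 1 = 8
binary(413) = 110011101

Elias gamma(413) = '00000000' + '110011101' = 00000000110011101 (17 bits)


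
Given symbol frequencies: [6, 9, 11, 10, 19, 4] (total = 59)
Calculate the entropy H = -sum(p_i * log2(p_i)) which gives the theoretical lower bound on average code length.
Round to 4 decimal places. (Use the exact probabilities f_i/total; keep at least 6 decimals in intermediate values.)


Per-symbol terms -p_i * log2(p_i) with p_i = f_i/59:
  p = 6/59 = 0.101695: log2(p) = -3.297681, -p*log2(p) = 0.335357
  p = 9/59 = 0.152542: log2(p) = -2.712718, -p*log2(p) = 0.413804
  p = 11/59 = 0.186441: log2(p) = -2.423211, -p*log2(p) = 0.451785
  p = 10/59 = 0.169492: log2(p) = -2.560715, -p*log2(p) = 0.434019
  p = 19/59 = 0.322034: log2(p) = -1.634716, -p*log2(p) = 0.526434
  p = 4/59 = 0.067797: log2(p) = -3.882643, -p*log2(p) = 0.263230
H = 0.335357 + 0.413804 + 0.451785 + 0.434019 + 0.526434 + 0.263230 = 2.424629

H = 2.4246 bits/symbol


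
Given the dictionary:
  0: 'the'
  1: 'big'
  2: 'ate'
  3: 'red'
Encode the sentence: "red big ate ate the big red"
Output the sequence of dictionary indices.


Look up each word in the dictionary:
  'red' -> 3
  'big' -> 1
  'ate' -> 2
  'ate' -> 2
  'the' -> 0
  'big' -> 1
  'red' -> 3

Encoded: [3, 1, 2, 2, 0, 1, 3]


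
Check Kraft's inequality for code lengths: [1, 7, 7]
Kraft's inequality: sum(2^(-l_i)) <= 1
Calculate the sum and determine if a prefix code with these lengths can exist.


Sum = 2^(-1) + 2^(-7) + 2^(-7)
    = 0.5 + 0.0078125 + 0.0078125
    = 66/128 = 0.515625
Since 0.515625 <= 1, Kraft's inequality IS satisfied.
A prefix code with these lengths CAN exist.

Kraft sum = 0.515625. Satisfied.


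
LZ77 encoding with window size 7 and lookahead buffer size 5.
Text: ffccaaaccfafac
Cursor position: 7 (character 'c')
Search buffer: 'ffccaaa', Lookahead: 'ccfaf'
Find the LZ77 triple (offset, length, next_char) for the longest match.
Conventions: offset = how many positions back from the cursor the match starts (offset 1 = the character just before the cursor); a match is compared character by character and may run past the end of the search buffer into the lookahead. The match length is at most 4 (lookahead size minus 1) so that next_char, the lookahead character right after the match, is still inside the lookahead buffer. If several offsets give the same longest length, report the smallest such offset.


Try each offset into the search buffer:
  offset=1 (pos 6, char 'a'): match length 0
  offset=2 (pos 5, char 'a'): match length 0
  offset=3 (pos 4, char 'a'): match length 0
  offset=4 (pos 3, char 'c'): match length 1
  offset=5 (pos 2, char 'c'): match length 2
  offset=6 (pos 1, char 'f'): match length 0
  offset=7 (pos 0, char 'f'): match length 0
Longest match has length 2 at offset 5.
next_char = character at position 7 + 2 = 9 -> 'f'

Best match: offset=5, length=2 (matching 'cc' starting at position 2)
LZ77 triple: (5, 2, 'f')


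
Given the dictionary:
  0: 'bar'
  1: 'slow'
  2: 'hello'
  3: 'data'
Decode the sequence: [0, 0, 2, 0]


Look up each index in the dictionary:
  0 -> 'bar'
  0 -> 'bar'
  2 -> 'hello'
  0 -> 'bar'

Decoded: "bar bar hello bar"


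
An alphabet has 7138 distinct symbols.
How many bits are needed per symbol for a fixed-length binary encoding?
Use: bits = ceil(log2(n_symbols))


log2(7138) = 12.8013
Bracket: 2^12 = 4096 < 7138 <= 2^13 = 8192
So ceil(log2(7138)) = 13

bits = ceil(log2(7138)) = ceil(12.8013) = 13 bits


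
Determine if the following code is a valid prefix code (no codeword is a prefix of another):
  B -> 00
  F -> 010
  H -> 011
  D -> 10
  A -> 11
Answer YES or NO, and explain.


Checking each pair (does one codeword prefix another?):
  B='00' vs F='010': no prefix
  B='00' vs H='011': no prefix
  B='00' vs D='10': no prefix
  B='00' vs A='11': no prefix
  F='010' vs B='00': no prefix
  F='010' vs H='011': no prefix
  F='010' vs D='10': no prefix
  F='010' vs A='11': no prefix
  H='011' vs B='00': no prefix
  H='011' vs F='010': no prefix
  H='011' vs D='10': no prefix
  H='011' vs A='11': no prefix
  D='10' vs B='00': no prefix
  D='10' vs F='010': no prefix
  D='10' vs H='011': no prefix
  D='10' vs A='11': no prefix
  A='11' vs B='00': no prefix
  A='11' vs F='010': no prefix
  A='11' vs H='011': no prefix
  A='11' vs D='10': no prefix
No violation found over all pairs.

YES -- this is a valid prefix code. No codeword is a prefix of any other codeword.


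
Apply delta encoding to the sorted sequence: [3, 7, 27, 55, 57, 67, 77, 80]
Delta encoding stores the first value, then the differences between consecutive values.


First value: 3
Deltas:
  7 - 3 = 4
  27 - 7 = 20
  55 - 27 = 28
  57 - 55 = 2
  67 - 57 = 10
  77 - 67 = 10
  80 - 77 = 3


Delta encoded: [3, 4, 20, 28, 2, 10, 10, 3]


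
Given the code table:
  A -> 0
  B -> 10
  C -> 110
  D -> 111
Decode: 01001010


Decoding:
0 -> A
10 -> B
0 -> A
10 -> B
10 -> B


Result: ABABB


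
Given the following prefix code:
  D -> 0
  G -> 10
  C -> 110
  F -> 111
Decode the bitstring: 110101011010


Decoding step by step:
Bits 110 -> C
Bits 10 -> G
Bits 10 -> G
Bits 110 -> C
Bits 10 -> G


Decoded message: CGGCG


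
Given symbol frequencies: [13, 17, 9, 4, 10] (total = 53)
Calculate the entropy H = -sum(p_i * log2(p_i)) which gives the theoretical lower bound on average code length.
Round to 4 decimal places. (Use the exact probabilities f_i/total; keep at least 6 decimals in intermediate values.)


Per-symbol terms -p_i * log2(p_i) with p_i = f_i/53:
  p = 13/53 = 0.245283: log2(p) = -2.027481, -p*log2(p) = 0.497307
  p = 17/53 = 0.320755: log2(p) = -1.640458, -p*log2(p) = 0.526185
  p = 9/53 = 0.169811: log2(p) = -2.557995, -p*log2(p) = 0.434377
  p = 4/53 = 0.075472: log2(p) = -3.727920, -p*log2(p) = 0.281352
  p = 10/53 = 0.188679: log2(p) = -2.405992, -p*log2(p) = 0.453961
H = 0.497307 + 0.526185 + 0.434377 + 0.281352 + 0.453961 = 2.193182

H = 2.1932 bits/symbol


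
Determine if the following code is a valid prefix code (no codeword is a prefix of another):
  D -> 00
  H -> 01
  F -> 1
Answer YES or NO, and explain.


Checking each pair (does one codeword prefix another?):
  D='00' vs H='01': no prefix
  D='00' vs F='1': no prefix
  H='01' vs D='00': no prefix
  H='01' vs F='1': no prefix
  F='1' vs D='00': no prefix
  F='1' vs H='01': no prefix
No violation found over all pairs.

YES -- this is a valid prefix code. No codeword is a prefix of any other codeword.


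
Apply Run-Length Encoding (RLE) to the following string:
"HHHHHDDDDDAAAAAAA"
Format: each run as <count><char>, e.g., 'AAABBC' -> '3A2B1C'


Scanning runs left to right:
  i=0: run of 'H' x 5 -> '5H'
  i=5: run of 'D' x 5 -> '5D'
  i=10: run of 'A' x 7 -> '7A'

RLE = 5H5D7A


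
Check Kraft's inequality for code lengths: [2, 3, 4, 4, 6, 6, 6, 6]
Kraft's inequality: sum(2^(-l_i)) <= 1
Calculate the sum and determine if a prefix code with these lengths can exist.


Sum = 2^(-2) + 2^(-3) + 2^(-4) + 2^(-4) + 2^(-6) + 2^(-6) + 2^(-6) + 2^(-6)
    = 0.25 + 0.125 + 0.0625 + 0.0625 + 0.015625 + 0.015625 + 0.015625 + 0.015625
    = 36/64 = 0.5625
Since 0.5625 <= 1, Kraft's inequality IS satisfied.
A prefix code with these lengths CAN exist.

Kraft sum = 0.5625. Satisfied.


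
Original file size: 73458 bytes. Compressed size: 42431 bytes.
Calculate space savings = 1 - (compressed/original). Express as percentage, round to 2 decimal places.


ratio = compressed/original = 42431/73458 = 0.577623
savings = 1 - ratio = 1 - 0.577623 = 0.422377
as a percentage: 0.422377 * 100 = 42.24%

Space savings = 1 - 42431/73458 = 42.24%


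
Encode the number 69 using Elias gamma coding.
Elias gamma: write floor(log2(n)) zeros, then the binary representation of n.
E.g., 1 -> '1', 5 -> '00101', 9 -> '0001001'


num_bits = floor(log2(69)) + 1 = 7
leading_zeros = num_bits - 1 = 6
binary(69) = 1000101

Elias gamma(69) = '000000' + '1000101' = 0000001000101 (13 bits)


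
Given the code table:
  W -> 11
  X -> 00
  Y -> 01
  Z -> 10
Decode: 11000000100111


Decoding:
11 -> W
00 -> X
00 -> X
00 -> X
10 -> Z
01 -> Y
11 -> W


Result: WXXXZYW


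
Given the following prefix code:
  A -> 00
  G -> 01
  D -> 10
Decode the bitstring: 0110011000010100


Decoding step by step:
Bits 01 -> G
Bits 10 -> D
Bits 01 -> G
Bits 10 -> D
Bits 00 -> A
Bits 01 -> G
Bits 01 -> G
Bits 00 -> A


Decoded message: GDGDAGGA


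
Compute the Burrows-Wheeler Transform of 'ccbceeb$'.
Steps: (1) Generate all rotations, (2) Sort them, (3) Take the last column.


Rotations (sorted):
  0: $ccbceeb -> last char: b
  1: b$ccbcee -> last char: e
  2: bceeb$cc -> last char: c
  3: cbceeb$c -> last char: c
  4: ccbceeb$ -> last char: $
  5: ceeb$ccb -> last char: b
  6: eb$ccbce -> last char: e
  7: eeb$ccbc -> last char: c


BWT = becc$bec


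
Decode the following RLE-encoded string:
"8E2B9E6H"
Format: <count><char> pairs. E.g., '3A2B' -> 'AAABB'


Expanding each <count><char> pair:
  8E -> 'EEEEEEEE'
  2B -> 'BB'
  9E -> 'EEEEEEEEE'
  6H -> 'HHHHHH'

Decoded = EEEEEEEEBBEEEEEEEEEHHHHHH


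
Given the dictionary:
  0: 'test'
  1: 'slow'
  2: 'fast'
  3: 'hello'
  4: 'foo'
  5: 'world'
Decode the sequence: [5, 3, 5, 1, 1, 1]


Look up each index in the dictionary:
  5 -> 'world'
  3 -> 'hello'
  5 -> 'world'
  1 -> 'slow'
  1 -> 'slow'
  1 -> 'slow'

Decoded: "world hello world slow slow slow"
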